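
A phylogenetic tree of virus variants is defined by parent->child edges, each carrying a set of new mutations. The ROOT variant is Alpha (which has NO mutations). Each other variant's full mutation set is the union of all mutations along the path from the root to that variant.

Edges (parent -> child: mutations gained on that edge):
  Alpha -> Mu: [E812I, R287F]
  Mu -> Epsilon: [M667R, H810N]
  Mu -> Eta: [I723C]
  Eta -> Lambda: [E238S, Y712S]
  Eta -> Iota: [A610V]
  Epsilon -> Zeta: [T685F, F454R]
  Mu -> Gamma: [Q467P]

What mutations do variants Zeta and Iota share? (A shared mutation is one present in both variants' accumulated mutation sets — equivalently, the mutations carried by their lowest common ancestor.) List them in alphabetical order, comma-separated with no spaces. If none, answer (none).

Answer: E812I,R287F

Derivation:
Accumulating mutations along path to Zeta:
  At Alpha: gained [] -> total []
  At Mu: gained ['E812I', 'R287F'] -> total ['E812I', 'R287F']
  At Epsilon: gained ['M667R', 'H810N'] -> total ['E812I', 'H810N', 'M667R', 'R287F']
  At Zeta: gained ['T685F', 'F454R'] -> total ['E812I', 'F454R', 'H810N', 'M667R', 'R287F', 'T685F']
Mutations(Zeta) = ['E812I', 'F454R', 'H810N', 'M667R', 'R287F', 'T685F']
Accumulating mutations along path to Iota:
  At Alpha: gained [] -> total []
  At Mu: gained ['E812I', 'R287F'] -> total ['E812I', 'R287F']
  At Eta: gained ['I723C'] -> total ['E812I', 'I723C', 'R287F']
  At Iota: gained ['A610V'] -> total ['A610V', 'E812I', 'I723C', 'R287F']
Mutations(Iota) = ['A610V', 'E812I', 'I723C', 'R287F']
Intersection: ['E812I', 'F454R', 'H810N', 'M667R', 'R287F', 'T685F'] ∩ ['A610V', 'E812I', 'I723C', 'R287F'] = ['E812I', 'R287F']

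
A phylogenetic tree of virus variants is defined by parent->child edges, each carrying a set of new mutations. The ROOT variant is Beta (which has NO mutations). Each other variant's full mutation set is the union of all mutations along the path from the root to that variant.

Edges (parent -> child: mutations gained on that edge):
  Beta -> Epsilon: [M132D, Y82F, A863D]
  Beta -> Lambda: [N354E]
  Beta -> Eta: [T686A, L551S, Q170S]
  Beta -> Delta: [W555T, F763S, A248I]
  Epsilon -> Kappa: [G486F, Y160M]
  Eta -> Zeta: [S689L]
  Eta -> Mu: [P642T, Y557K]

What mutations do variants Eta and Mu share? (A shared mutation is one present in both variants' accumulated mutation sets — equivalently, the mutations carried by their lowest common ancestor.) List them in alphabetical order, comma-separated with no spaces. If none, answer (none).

Answer: L551S,Q170S,T686A

Derivation:
Accumulating mutations along path to Eta:
  At Beta: gained [] -> total []
  At Eta: gained ['T686A', 'L551S', 'Q170S'] -> total ['L551S', 'Q170S', 'T686A']
Mutations(Eta) = ['L551S', 'Q170S', 'T686A']
Accumulating mutations along path to Mu:
  At Beta: gained [] -> total []
  At Eta: gained ['T686A', 'L551S', 'Q170S'] -> total ['L551S', 'Q170S', 'T686A']
  At Mu: gained ['P642T', 'Y557K'] -> total ['L551S', 'P642T', 'Q170S', 'T686A', 'Y557K']
Mutations(Mu) = ['L551S', 'P642T', 'Q170S', 'T686A', 'Y557K']
Intersection: ['L551S', 'Q170S', 'T686A'] ∩ ['L551S', 'P642T', 'Q170S', 'T686A', 'Y557K'] = ['L551S', 'Q170S', 'T686A']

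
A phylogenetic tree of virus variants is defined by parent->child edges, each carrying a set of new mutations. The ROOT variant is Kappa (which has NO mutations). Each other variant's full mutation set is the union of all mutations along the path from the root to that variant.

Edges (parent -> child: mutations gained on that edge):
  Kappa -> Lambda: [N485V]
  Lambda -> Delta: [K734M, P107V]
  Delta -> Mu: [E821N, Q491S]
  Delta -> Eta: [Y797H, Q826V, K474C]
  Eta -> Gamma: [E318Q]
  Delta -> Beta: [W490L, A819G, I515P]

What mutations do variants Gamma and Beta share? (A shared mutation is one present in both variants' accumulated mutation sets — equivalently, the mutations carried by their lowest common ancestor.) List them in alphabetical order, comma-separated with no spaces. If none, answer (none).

Answer: K734M,N485V,P107V

Derivation:
Accumulating mutations along path to Gamma:
  At Kappa: gained [] -> total []
  At Lambda: gained ['N485V'] -> total ['N485V']
  At Delta: gained ['K734M', 'P107V'] -> total ['K734M', 'N485V', 'P107V']
  At Eta: gained ['Y797H', 'Q826V', 'K474C'] -> total ['K474C', 'K734M', 'N485V', 'P107V', 'Q826V', 'Y797H']
  At Gamma: gained ['E318Q'] -> total ['E318Q', 'K474C', 'K734M', 'N485V', 'P107V', 'Q826V', 'Y797H']
Mutations(Gamma) = ['E318Q', 'K474C', 'K734M', 'N485V', 'P107V', 'Q826V', 'Y797H']
Accumulating mutations along path to Beta:
  At Kappa: gained [] -> total []
  At Lambda: gained ['N485V'] -> total ['N485V']
  At Delta: gained ['K734M', 'P107V'] -> total ['K734M', 'N485V', 'P107V']
  At Beta: gained ['W490L', 'A819G', 'I515P'] -> total ['A819G', 'I515P', 'K734M', 'N485V', 'P107V', 'W490L']
Mutations(Beta) = ['A819G', 'I515P', 'K734M', 'N485V', 'P107V', 'W490L']
Intersection: ['E318Q', 'K474C', 'K734M', 'N485V', 'P107V', 'Q826V', 'Y797H'] ∩ ['A819G', 'I515P', 'K734M', 'N485V', 'P107V', 'W490L'] = ['K734M', 'N485V', 'P107V']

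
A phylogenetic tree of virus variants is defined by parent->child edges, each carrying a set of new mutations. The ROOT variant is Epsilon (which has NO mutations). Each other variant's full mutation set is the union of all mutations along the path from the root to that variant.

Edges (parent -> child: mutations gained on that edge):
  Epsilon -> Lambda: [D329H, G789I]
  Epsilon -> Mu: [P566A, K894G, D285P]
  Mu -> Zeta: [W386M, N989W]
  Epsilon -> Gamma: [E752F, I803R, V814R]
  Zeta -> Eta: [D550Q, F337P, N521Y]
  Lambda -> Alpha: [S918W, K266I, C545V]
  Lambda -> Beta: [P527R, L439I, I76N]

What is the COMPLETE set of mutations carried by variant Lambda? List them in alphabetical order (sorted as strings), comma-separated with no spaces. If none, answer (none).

At Epsilon: gained [] -> total []
At Lambda: gained ['D329H', 'G789I'] -> total ['D329H', 'G789I']

Answer: D329H,G789I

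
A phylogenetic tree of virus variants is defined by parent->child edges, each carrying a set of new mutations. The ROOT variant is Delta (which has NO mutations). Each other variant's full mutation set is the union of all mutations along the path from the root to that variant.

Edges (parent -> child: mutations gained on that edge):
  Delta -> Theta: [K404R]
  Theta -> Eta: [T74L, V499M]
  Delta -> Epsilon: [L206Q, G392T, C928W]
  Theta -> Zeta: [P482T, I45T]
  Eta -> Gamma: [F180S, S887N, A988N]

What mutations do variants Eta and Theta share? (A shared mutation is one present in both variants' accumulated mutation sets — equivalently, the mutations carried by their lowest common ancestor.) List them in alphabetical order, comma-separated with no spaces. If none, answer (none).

Accumulating mutations along path to Eta:
  At Delta: gained [] -> total []
  At Theta: gained ['K404R'] -> total ['K404R']
  At Eta: gained ['T74L', 'V499M'] -> total ['K404R', 'T74L', 'V499M']
Mutations(Eta) = ['K404R', 'T74L', 'V499M']
Accumulating mutations along path to Theta:
  At Delta: gained [] -> total []
  At Theta: gained ['K404R'] -> total ['K404R']
Mutations(Theta) = ['K404R']
Intersection: ['K404R', 'T74L', 'V499M'] ∩ ['K404R'] = ['K404R']

Answer: K404R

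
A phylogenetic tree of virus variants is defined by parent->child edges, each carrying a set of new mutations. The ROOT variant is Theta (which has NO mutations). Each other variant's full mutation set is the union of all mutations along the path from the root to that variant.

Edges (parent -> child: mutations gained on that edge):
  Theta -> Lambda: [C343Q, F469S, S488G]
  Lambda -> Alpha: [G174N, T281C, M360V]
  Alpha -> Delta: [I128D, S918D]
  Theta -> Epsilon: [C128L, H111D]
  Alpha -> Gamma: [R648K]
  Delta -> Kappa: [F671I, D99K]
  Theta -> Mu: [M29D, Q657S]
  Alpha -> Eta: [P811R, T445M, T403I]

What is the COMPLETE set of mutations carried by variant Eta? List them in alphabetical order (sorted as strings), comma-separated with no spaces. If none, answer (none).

Answer: C343Q,F469S,G174N,M360V,P811R,S488G,T281C,T403I,T445M

Derivation:
At Theta: gained [] -> total []
At Lambda: gained ['C343Q', 'F469S', 'S488G'] -> total ['C343Q', 'F469S', 'S488G']
At Alpha: gained ['G174N', 'T281C', 'M360V'] -> total ['C343Q', 'F469S', 'G174N', 'M360V', 'S488G', 'T281C']
At Eta: gained ['P811R', 'T445M', 'T403I'] -> total ['C343Q', 'F469S', 'G174N', 'M360V', 'P811R', 'S488G', 'T281C', 'T403I', 'T445M']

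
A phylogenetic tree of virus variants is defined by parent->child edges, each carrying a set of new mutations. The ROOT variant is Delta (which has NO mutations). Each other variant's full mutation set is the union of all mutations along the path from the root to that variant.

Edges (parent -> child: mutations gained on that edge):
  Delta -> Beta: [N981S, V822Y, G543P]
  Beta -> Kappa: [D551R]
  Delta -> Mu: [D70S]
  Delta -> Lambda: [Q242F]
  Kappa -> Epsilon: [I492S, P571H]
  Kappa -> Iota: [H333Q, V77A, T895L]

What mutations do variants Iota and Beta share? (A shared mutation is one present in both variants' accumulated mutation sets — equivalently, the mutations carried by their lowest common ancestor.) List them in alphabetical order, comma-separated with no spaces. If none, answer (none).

Answer: G543P,N981S,V822Y

Derivation:
Accumulating mutations along path to Iota:
  At Delta: gained [] -> total []
  At Beta: gained ['N981S', 'V822Y', 'G543P'] -> total ['G543P', 'N981S', 'V822Y']
  At Kappa: gained ['D551R'] -> total ['D551R', 'G543P', 'N981S', 'V822Y']
  At Iota: gained ['H333Q', 'V77A', 'T895L'] -> total ['D551R', 'G543P', 'H333Q', 'N981S', 'T895L', 'V77A', 'V822Y']
Mutations(Iota) = ['D551R', 'G543P', 'H333Q', 'N981S', 'T895L', 'V77A', 'V822Y']
Accumulating mutations along path to Beta:
  At Delta: gained [] -> total []
  At Beta: gained ['N981S', 'V822Y', 'G543P'] -> total ['G543P', 'N981S', 'V822Y']
Mutations(Beta) = ['G543P', 'N981S', 'V822Y']
Intersection: ['D551R', 'G543P', 'H333Q', 'N981S', 'T895L', 'V77A', 'V822Y'] ∩ ['G543P', 'N981S', 'V822Y'] = ['G543P', 'N981S', 'V822Y']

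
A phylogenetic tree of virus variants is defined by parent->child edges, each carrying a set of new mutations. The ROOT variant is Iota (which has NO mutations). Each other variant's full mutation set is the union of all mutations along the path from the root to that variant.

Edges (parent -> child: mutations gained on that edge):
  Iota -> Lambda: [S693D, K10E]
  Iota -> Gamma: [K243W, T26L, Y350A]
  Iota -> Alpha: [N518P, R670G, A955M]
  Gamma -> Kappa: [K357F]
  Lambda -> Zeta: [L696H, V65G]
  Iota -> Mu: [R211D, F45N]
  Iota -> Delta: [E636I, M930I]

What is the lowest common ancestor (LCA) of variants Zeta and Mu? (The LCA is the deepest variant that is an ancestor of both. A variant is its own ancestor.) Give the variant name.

Answer: Iota

Derivation:
Path from root to Zeta: Iota -> Lambda -> Zeta
  ancestors of Zeta: {Iota, Lambda, Zeta}
Path from root to Mu: Iota -> Mu
  ancestors of Mu: {Iota, Mu}
Common ancestors: {Iota}
Walk up from Mu: Mu (not in ancestors of Zeta), Iota (in ancestors of Zeta)
Deepest common ancestor (LCA) = Iota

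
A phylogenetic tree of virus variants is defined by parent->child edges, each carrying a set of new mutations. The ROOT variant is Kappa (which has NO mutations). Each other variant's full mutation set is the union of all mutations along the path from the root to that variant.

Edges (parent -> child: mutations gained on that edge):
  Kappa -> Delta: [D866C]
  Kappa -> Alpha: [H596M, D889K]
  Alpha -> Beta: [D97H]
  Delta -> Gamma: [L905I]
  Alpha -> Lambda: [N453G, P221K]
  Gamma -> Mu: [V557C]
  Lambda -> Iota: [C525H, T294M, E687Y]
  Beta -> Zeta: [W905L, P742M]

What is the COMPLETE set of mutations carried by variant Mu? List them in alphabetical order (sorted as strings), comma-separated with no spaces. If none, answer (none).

At Kappa: gained [] -> total []
At Delta: gained ['D866C'] -> total ['D866C']
At Gamma: gained ['L905I'] -> total ['D866C', 'L905I']
At Mu: gained ['V557C'] -> total ['D866C', 'L905I', 'V557C']

Answer: D866C,L905I,V557C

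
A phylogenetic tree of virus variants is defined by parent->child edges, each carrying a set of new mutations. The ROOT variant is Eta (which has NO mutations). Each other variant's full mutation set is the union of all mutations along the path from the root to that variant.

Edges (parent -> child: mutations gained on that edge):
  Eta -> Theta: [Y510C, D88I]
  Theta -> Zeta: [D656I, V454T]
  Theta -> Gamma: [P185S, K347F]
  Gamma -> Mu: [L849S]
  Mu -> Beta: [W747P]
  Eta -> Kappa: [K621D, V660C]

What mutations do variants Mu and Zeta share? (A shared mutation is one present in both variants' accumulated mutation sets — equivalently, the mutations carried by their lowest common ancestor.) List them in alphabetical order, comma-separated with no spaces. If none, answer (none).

Answer: D88I,Y510C

Derivation:
Accumulating mutations along path to Mu:
  At Eta: gained [] -> total []
  At Theta: gained ['Y510C', 'D88I'] -> total ['D88I', 'Y510C']
  At Gamma: gained ['P185S', 'K347F'] -> total ['D88I', 'K347F', 'P185S', 'Y510C']
  At Mu: gained ['L849S'] -> total ['D88I', 'K347F', 'L849S', 'P185S', 'Y510C']
Mutations(Mu) = ['D88I', 'K347F', 'L849S', 'P185S', 'Y510C']
Accumulating mutations along path to Zeta:
  At Eta: gained [] -> total []
  At Theta: gained ['Y510C', 'D88I'] -> total ['D88I', 'Y510C']
  At Zeta: gained ['D656I', 'V454T'] -> total ['D656I', 'D88I', 'V454T', 'Y510C']
Mutations(Zeta) = ['D656I', 'D88I', 'V454T', 'Y510C']
Intersection: ['D88I', 'K347F', 'L849S', 'P185S', 'Y510C'] ∩ ['D656I', 'D88I', 'V454T', 'Y510C'] = ['D88I', 'Y510C']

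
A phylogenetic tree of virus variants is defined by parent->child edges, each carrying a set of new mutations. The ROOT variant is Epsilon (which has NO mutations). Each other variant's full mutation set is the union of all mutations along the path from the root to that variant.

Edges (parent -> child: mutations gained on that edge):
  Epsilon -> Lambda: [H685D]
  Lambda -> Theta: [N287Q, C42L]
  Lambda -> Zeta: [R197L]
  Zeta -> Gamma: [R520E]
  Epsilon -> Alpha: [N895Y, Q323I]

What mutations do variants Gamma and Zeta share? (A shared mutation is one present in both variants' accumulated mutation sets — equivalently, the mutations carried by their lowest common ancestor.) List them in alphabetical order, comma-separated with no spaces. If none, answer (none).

Accumulating mutations along path to Gamma:
  At Epsilon: gained [] -> total []
  At Lambda: gained ['H685D'] -> total ['H685D']
  At Zeta: gained ['R197L'] -> total ['H685D', 'R197L']
  At Gamma: gained ['R520E'] -> total ['H685D', 'R197L', 'R520E']
Mutations(Gamma) = ['H685D', 'R197L', 'R520E']
Accumulating mutations along path to Zeta:
  At Epsilon: gained [] -> total []
  At Lambda: gained ['H685D'] -> total ['H685D']
  At Zeta: gained ['R197L'] -> total ['H685D', 'R197L']
Mutations(Zeta) = ['H685D', 'R197L']
Intersection: ['H685D', 'R197L', 'R520E'] ∩ ['H685D', 'R197L'] = ['H685D', 'R197L']

Answer: H685D,R197L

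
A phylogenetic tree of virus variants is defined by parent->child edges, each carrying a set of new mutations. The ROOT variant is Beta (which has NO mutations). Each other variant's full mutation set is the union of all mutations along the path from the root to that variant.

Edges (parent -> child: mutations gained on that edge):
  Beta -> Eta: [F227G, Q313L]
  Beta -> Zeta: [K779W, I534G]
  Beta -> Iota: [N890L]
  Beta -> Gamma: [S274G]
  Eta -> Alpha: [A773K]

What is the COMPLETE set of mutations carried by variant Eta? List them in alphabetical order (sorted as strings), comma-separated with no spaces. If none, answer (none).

At Beta: gained [] -> total []
At Eta: gained ['F227G', 'Q313L'] -> total ['F227G', 'Q313L']

Answer: F227G,Q313L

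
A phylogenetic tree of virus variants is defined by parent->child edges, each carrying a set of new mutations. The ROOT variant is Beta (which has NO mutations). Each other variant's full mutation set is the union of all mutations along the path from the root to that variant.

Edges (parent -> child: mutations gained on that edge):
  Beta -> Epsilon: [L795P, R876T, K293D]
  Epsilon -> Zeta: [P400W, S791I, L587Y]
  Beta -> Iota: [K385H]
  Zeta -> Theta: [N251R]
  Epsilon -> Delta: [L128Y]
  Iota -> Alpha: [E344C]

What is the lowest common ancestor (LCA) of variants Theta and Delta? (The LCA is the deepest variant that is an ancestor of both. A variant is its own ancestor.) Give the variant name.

Answer: Epsilon

Derivation:
Path from root to Theta: Beta -> Epsilon -> Zeta -> Theta
  ancestors of Theta: {Beta, Epsilon, Zeta, Theta}
Path from root to Delta: Beta -> Epsilon -> Delta
  ancestors of Delta: {Beta, Epsilon, Delta}
Common ancestors: {Beta, Epsilon}
Walk up from Delta: Delta (not in ancestors of Theta), Epsilon (in ancestors of Theta), Beta (in ancestors of Theta)
Deepest common ancestor (LCA) = Epsilon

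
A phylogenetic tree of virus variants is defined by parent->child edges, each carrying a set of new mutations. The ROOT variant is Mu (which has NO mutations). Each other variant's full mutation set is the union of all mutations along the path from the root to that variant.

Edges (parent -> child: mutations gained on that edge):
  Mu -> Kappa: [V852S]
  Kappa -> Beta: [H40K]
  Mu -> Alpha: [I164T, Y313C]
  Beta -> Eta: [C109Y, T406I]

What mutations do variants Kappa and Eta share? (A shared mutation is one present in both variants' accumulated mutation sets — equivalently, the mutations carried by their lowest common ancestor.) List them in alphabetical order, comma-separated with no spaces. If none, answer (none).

Answer: V852S

Derivation:
Accumulating mutations along path to Kappa:
  At Mu: gained [] -> total []
  At Kappa: gained ['V852S'] -> total ['V852S']
Mutations(Kappa) = ['V852S']
Accumulating mutations along path to Eta:
  At Mu: gained [] -> total []
  At Kappa: gained ['V852S'] -> total ['V852S']
  At Beta: gained ['H40K'] -> total ['H40K', 'V852S']
  At Eta: gained ['C109Y', 'T406I'] -> total ['C109Y', 'H40K', 'T406I', 'V852S']
Mutations(Eta) = ['C109Y', 'H40K', 'T406I', 'V852S']
Intersection: ['V852S'] ∩ ['C109Y', 'H40K', 'T406I', 'V852S'] = ['V852S']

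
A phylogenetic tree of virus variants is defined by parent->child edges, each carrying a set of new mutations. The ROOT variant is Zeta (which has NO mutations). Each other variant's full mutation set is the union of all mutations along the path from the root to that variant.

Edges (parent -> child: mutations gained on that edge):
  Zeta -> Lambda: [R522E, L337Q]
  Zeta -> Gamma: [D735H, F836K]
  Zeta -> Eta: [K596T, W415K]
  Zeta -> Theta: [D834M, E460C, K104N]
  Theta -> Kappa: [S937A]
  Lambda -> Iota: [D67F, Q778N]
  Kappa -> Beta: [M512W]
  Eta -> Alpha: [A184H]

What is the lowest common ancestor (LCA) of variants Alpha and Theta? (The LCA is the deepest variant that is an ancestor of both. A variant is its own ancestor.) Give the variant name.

Answer: Zeta

Derivation:
Path from root to Alpha: Zeta -> Eta -> Alpha
  ancestors of Alpha: {Zeta, Eta, Alpha}
Path from root to Theta: Zeta -> Theta
  ancestors of Theta: {Zeta, Theta}
Common ancestors: {Zeta}
Walk up from Theta: Theta (not in ancestors of Alpha), Zeta (in ancestors of Alpha)
Deepest common ancestor (LCA) = Zeta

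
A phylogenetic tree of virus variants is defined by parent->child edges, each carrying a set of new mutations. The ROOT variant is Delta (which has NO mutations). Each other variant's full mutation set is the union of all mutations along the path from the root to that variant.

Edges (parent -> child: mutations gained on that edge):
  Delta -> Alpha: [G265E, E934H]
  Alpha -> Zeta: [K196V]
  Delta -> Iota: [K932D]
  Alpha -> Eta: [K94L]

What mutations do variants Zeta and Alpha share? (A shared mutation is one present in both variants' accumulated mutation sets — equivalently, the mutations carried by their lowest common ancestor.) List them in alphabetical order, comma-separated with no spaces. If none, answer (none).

Answer: E934H,G265E

Derivation:
Accumulating mutations along path to Zeta:
  At Delta: gained [] -> total []
  At Alpha: gained ['G265E', 'E934H'] -> total ['E934H', 'G265E']
  At Zeta: gained ['K196V'] -> total ['E934H', 'G265E', 'K196V']
Mutations(Zeta) = ['E934H', 'G265E', 'K196V']
Accumulating mutations along path to Alpha:
  At Delta: gained [] -> total []
  At Alpha: gained ['G265E', 'E934H'] -> total ['E934H', 'G265E']
Mutations(Alpha) = ['E934H', 'G265E']
Intersection: ['E934H', 'G265E', 'K196V'] ∩ ['E934H', 'G265E'] = ['E934H', 'G265E']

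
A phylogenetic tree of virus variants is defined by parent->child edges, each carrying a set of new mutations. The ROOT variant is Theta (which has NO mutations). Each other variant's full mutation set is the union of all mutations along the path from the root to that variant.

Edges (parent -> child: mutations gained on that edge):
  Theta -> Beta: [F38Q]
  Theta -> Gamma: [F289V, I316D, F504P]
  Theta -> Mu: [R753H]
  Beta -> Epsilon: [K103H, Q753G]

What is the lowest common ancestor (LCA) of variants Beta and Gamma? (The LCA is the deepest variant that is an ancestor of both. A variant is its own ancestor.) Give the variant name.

Answer: Theta

Derivation:
Path from root to Beta: Theta -> Beta
  ancestors of Beta: {Theta, Beta}
Path from root to Gamma: Theta -> Gamma
  ancestors of Gamma: {Theta, Gamma}
Common ancestors: {Theta}
Walk up from Gamma: Gamma (not in ancestors of Beta), Theta (in ancestors of Beta)
Deepest common ancestor (LCA) = Theta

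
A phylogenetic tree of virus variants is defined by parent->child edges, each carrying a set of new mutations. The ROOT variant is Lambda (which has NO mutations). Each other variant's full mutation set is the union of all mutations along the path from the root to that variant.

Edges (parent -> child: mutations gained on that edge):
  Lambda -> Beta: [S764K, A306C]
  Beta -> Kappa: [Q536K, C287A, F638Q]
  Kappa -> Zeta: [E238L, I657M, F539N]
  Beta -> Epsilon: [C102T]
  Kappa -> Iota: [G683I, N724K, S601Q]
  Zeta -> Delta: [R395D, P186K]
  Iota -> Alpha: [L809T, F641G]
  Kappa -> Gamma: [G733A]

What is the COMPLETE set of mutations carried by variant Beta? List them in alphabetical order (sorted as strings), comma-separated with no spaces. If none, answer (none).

At Lambda: gained [] -> total []
At Beta: gained ['S764K', 'A306C'] -> total ['A306C', 'S764K']

Answer: A306C,S764K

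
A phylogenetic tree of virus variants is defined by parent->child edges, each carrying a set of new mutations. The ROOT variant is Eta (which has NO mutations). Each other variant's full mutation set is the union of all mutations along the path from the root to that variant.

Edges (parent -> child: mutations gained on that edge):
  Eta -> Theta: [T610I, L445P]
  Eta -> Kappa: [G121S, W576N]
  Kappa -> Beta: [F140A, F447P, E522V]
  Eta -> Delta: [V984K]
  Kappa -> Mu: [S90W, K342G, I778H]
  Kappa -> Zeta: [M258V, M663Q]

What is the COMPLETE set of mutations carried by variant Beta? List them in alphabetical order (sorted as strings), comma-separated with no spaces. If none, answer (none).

At Eta: gained [] -> total []
At Kappa: gained ['G121S', 'W576N'] -> total ['G121S', 'W576N']
At Beta: gained ['F140A', 'F447P', 'E522V'] -> total ['E522V', 'F140A', 'F447P', 'G121S', 'W576N']

Answer: E522V,F140A,F447P,G121S,W576N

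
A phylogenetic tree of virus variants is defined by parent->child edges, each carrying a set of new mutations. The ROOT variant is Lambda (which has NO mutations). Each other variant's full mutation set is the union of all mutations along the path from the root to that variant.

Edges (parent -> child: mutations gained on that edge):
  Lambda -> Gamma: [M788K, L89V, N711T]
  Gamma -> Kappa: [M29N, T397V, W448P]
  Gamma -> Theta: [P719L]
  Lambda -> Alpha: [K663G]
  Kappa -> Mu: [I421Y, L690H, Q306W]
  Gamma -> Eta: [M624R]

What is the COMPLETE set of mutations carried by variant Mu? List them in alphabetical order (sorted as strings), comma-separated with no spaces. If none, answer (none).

Answer: I421Y,L690H,L89V,M29N,M788K,N711T,Q306W,T397V,W448P

Derivation:
At Lambda: gained [] -> total []
At Gamma: gained ['M788K', 'L89V', 'N711T'] -> total ['L89V', 'M788K', 'N711T']
At Kappa: gained ['M29N', 'T397V', 'W448P'] -> total ['L89V', 'M29N', 'M788K', 'N711T', 'T397V', 'W448P']
At Mu: gained ['I421Y', 'L690H', 'Q306W'] -> total ['I421Y', 'L690H', 'L89V', 'M29N', 'M788K', 'N711T', 'Q306W', 'T397V', 'W448P']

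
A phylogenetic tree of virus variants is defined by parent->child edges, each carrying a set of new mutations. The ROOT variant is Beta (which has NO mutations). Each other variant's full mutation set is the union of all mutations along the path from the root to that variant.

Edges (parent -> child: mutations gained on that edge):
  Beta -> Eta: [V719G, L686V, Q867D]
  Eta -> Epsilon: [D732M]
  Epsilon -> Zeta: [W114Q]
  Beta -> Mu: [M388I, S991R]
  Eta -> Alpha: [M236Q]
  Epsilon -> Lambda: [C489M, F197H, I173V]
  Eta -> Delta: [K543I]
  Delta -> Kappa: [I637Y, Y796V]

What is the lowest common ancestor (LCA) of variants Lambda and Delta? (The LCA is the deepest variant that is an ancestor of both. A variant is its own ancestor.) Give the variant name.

Path from root to Lambda: Beta -> Eta -> Epsilon -> Lambda
  ancestors of Lambda: {Beta, Eta, Epsilon, Lambda}
Path from root to Delta: Beta -> Eta -> Delta
  ancestors of Delta: {Beta, Eta, Delta}
Common ancestors: {Beta, Eta}
Walk up from Delta: Delta (not in ancestors of Lambda), Eta (in ancestors of Lambda), Beta (in ancestors of Lambda)
Deepest common ancestor (LCA) = Eta

Answer: Eta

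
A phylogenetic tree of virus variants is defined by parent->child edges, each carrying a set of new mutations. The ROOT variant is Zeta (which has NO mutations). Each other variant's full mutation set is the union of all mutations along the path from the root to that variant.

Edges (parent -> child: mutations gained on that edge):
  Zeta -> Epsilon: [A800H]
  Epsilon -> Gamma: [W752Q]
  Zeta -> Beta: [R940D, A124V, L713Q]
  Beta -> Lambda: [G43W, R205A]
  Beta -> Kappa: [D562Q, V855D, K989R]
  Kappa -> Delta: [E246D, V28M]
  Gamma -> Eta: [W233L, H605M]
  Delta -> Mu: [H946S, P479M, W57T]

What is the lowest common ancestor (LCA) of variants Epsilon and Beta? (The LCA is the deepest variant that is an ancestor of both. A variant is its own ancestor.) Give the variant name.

Answer: Zeta

Derivation:
Path from root to Epsilon: Zeta -> Epsilon
  ancestors of Epsilon: {Zeta, Epsilon}
Path from root to Beta: Zeta -> Beta
  ancestors of Beta: {Zeta, Beta}
Common ancestors: {Zeta}
Walk up from Beta: Beta (not in ancestors of Epsilon), Zeta (in ancestors of Epsilon)
Deepest common ancestor (LCA) = Zeta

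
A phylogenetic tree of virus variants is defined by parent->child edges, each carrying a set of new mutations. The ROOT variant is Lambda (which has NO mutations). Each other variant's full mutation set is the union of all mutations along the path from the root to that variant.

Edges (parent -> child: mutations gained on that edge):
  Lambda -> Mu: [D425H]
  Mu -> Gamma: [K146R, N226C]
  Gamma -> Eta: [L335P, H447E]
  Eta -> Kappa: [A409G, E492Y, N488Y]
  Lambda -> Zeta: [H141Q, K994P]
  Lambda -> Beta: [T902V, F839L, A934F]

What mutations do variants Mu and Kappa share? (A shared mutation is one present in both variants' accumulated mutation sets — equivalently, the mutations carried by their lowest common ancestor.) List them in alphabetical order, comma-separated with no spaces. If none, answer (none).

Accumulating mutations along path to Mu:
  At Lambda: gained [] -> total []
  At Mu: gained ['D425H'] -> total ['D425H']
Mutations(Mu) = ['D425H']
Accumulating mutations along path to Kappa:
  At Lambda: gained [] -> total []
  At Mu: gained ['D425H'] -> total ['D425H']
  At Gamma: gained ['K146R', 'N226C'] -> total ['D425H', 'K146R', 'N226C']
  At Eta: gained ['L335P', 'H447E'] -> total ['D425H', 'H447E', 'K146R', 'L335P', 'N226C']
  At Kappa: gained ['A409G', 'E492Y', 'N488Y'] -> total ['A409G', 'D425H', 'E492Y', 'H447E', 'K146R', 'L335P', 'N226C', 'N488Y']
Mutations(Kappa) = ['A409G', 'D425H', 'E492Y', 'H447E', 'K146R', 'L335P', 'N226C', 'N488Y']
Intersection: ['D425H'] ∩ ['A409G', 'D425H', 'E492Y', 'H447E', 'K146R', 'L335P', 'N226C', 'N488Y'] = ['D425H']

Answer: D425H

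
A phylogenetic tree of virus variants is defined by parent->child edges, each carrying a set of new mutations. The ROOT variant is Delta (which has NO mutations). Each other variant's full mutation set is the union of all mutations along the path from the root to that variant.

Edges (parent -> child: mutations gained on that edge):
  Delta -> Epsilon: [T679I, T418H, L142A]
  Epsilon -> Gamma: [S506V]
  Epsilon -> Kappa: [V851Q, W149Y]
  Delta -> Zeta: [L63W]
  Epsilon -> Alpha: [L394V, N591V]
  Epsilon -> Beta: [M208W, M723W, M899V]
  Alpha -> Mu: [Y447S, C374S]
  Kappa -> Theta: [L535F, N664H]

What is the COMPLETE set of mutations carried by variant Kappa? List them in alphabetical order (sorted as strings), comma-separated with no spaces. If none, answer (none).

Answer: L142A,T418H,T679I,V851Q,W149Y

Derivation:
At Delta: gained [] -> total []
At Epsilon: gained ['T679I', 'T418H', 'L142A'] -> total ['L142A', 'T418H', 'T679I']
At Kappa: gained ['V851Q', 'W149Y'] -> total ['L142A', 'T418H', 'T679I', 'V851Q', 'W149Y']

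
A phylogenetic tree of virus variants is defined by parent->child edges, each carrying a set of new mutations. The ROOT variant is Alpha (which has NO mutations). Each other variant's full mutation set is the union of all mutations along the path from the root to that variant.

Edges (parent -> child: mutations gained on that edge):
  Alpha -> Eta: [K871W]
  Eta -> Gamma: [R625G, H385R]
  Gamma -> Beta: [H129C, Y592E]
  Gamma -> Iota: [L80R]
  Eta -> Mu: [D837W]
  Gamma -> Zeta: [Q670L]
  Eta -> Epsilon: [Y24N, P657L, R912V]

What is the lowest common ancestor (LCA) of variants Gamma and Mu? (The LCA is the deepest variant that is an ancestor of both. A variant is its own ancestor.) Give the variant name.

Path from root to Gamma: Alpha -> Eta -> Gamma
  ancestors of Gamma: {Alpha, Eta, Gamma}
Path from root to Mu: Alpha -> Eta -> Mu
  ancestors of Mu: {Alpha, Eta, Mu}
Common ancestors: {Alpha, Eta}
Walk up from Mu: Mu (not in ancestors of Gamma), Eta (in ancestors of Gamma), Alpha (in ancestors of Gamma)
Deepest common ancestor (LCA) = Eta

Answer: Eta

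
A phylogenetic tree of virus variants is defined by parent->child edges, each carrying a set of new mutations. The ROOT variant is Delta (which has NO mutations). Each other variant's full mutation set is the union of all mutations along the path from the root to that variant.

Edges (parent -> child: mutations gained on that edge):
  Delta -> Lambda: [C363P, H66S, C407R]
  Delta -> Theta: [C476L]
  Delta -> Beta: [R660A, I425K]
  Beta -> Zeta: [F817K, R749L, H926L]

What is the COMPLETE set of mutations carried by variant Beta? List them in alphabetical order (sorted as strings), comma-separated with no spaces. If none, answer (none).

Answer: I425K,R660A

Derivation:
At Delta: gained [] -> total []
At Beta: gained ['R660A', 'I425K'] -> total ['I425K', 'R660A']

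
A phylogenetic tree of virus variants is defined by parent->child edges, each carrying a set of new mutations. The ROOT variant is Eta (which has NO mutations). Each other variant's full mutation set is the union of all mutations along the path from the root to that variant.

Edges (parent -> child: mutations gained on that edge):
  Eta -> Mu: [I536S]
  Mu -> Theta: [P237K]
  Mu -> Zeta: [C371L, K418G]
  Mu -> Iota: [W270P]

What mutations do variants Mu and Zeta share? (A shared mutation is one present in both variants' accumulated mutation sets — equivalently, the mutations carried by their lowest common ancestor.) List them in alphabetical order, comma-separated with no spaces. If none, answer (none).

Accumulating mutations along path to Mu:
  At Eta: gained [] -> total []
  At Mu: gained ['I536S'] -> total ['I536S']
Mutations(Mu) = ['I536S']
Accumulating mutations along path to Zeta:
  At Eta: gained [] -> total []
  At Mu: gained ['I536S'] -> total ['I536S']
  At Zeta: gained ['C371L', 'K418G'] -> total ['C371L', 'I536S', 'K418G']
Mutations(Zeta) = ['C371L', 'I536S', 'K418G']
Intersection: ['I536S'] ∩ ['C371L', 'I536S', 'K418G'] = ['I536S']

Answer: I536S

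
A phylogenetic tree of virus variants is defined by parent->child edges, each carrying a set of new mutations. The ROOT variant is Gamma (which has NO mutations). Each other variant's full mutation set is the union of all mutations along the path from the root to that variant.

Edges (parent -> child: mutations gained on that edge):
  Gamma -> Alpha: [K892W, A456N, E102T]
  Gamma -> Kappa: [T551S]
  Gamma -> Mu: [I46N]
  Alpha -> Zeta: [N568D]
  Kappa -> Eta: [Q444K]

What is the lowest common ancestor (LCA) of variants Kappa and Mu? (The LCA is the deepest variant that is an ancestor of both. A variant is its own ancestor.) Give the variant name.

Path from root to Kappa: Gamma -> Kappa
  ancestors of Kappa: {Gamma, Kappa}
Path from root to Mu: Gamma -> Mu
  ancestors of Mu: {Gamma, Mu}
Common ancestors: {Gamma}
Walk up from Mu: Mu (not in ancestors of Kappa), Gamma (in ancestors of Kappa)
Deepest common ancestor (LCA) = Gamma

Answer: Gamma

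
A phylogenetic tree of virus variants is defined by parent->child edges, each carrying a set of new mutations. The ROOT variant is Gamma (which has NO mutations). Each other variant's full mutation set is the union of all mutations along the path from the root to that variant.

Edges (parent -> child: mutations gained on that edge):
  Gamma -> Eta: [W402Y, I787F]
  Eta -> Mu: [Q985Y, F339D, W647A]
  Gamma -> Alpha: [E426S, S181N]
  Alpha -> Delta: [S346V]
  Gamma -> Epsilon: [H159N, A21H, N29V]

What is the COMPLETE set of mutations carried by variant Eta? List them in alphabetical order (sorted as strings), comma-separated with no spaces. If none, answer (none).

At Gamma: gained [] -> total []
At Eta: gained ['W402Y', 'I787F'] -> total ['I787F', 'W402Y']

Answer: I787F,W402Y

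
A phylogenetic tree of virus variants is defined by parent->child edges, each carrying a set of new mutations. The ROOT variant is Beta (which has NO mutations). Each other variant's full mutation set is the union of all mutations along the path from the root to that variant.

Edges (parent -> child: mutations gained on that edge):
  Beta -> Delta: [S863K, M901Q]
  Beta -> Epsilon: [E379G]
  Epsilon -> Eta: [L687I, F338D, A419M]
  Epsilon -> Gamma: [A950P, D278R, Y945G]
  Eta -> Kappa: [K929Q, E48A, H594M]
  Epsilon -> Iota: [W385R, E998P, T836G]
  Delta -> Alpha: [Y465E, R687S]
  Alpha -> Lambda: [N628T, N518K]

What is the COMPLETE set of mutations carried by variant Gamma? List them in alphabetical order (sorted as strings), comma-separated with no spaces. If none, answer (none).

Answer: A950P,D278R,E379G,Y945G

Derivation:
At Beta: gained [] -> total []
At Epsilon: gained ['E379G'] -> total ['E379G']
At Gamma: gained ['A950P', 'D278R', 'Y945G'] -> total ['A950P', 'D278R', 'E379G', 'Y945G']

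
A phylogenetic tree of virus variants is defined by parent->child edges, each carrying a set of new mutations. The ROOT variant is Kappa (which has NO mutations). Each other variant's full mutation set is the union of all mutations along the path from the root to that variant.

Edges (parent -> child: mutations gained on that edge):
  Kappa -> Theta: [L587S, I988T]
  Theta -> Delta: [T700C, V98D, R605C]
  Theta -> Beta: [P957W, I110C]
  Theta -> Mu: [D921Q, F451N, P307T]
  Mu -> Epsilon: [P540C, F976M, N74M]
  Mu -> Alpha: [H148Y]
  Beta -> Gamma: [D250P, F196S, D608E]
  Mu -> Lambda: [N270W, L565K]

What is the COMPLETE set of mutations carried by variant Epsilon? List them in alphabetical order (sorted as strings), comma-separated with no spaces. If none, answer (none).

Answer: D921Q,F451N,F976M,I988T,L587S,N74M,P307T,P540C

Derivation:
At Kappa: gained [] -> total []
At Theta: gained ['L587S', 'I988T'] -> total ['I988T', 'L587S']
At Mu: gained ['D921Q', 'F451N', 'P307T'] -> total ['D921Q', 'F451N', 'I988T', 'L587S', 'P307T']
At Epsilon: gained ['P540C', 'F976M', 'N74M'] -> total ['D921Q', 'F451N', 'F976M', 'I988T', 'L587S', 'N74M', 'P307T', 'P540C']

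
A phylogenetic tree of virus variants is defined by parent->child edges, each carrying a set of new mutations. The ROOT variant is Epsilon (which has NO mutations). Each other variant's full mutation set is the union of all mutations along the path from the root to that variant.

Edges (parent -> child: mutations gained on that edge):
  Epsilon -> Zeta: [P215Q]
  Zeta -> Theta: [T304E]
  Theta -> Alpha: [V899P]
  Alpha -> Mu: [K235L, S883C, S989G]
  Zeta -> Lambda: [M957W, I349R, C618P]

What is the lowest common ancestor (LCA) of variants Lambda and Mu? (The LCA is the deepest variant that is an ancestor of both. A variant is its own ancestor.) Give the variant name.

Path from root to Lambda: Epsilon -> Zeta -> Lambda
  ancestors of Lambda: {Epsilon, Zeta, Lambda}
Path from root to Mu: Epsilon -> Zeta -> Theta -> Alpha -> Mu
  ancestors of Mu: {Epsilon, Zeta, Theta, Alpha, Mu}
Common ancestors: {Epsilon, Zeta}
Walk up from Mu: Mu (not in ancestors of Lambda), Alpha (not in ancestors of Lambda), Theta (not in ancestors of Lambda), Zeta (in ancestors of Lambda), Epsilon (in ancestors of Lambda)
Deepest common ancestor (LCA) = Zeta

Answer: Zeta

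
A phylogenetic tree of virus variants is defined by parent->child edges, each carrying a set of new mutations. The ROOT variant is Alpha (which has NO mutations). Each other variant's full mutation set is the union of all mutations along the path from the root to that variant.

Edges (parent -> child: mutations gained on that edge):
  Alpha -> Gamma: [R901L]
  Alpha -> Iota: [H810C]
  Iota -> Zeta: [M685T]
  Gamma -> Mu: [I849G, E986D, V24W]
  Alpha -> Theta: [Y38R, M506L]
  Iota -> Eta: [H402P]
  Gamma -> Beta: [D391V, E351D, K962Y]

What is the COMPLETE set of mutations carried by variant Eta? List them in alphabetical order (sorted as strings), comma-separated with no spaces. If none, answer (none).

Answer: H402P,H810C

Derivation:
At Alpha: gained [] -> total []
At Iota: gained ['H810C'] -> total ['H810C']
At Eta: gained ['H402P'] -> total ['H402P', 'H810C']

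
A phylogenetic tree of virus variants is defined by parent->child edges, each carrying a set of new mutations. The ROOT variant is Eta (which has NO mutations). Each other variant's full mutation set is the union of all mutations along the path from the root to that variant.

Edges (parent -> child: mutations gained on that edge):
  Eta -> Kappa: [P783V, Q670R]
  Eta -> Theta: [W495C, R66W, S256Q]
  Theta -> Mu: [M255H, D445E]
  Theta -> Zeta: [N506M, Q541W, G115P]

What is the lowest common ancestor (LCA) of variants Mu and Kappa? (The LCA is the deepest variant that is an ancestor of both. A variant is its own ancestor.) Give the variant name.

Answer: Eta

Derivation:
Path from root to Mu: Eta -> Theta -> Mu
  ancestors of Mu: {Eta, Theta, Mu}
Path from root to Kappa: Eta -> Kappa
  ancestors of Kappa: {Eta, Kappa}
Common ancestors: {Eta}
Walk up from Kappa: Kappa (not in ancestors of Mu), Eta (in ancestors of Mu)
Deepest common ancestor (LCA) = Eta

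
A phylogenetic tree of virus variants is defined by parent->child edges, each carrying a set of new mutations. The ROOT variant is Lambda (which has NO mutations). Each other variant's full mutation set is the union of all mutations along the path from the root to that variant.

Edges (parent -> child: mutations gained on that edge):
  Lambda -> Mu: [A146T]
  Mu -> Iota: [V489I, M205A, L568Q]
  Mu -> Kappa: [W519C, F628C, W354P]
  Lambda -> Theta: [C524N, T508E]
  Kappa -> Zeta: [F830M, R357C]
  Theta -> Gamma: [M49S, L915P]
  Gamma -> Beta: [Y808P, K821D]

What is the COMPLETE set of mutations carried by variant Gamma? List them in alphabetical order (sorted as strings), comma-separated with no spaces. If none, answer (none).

Answer: C524N,L915P,M49S,T508E

Derivation:
At Lambda: gained [] -> total []
At Theta: gained ['C524N', 'T508E'] -> total ['C524N', 'T508E']
At Gamma: gained ['M49S', 'L915P'] -> total ['C524N', 'L915P', 'M49S', 'T508E']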